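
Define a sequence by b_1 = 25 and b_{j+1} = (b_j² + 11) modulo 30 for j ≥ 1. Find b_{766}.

0

Listing terms: b_1 = 25, b_2 = 6, b_3 = 17, b_4 = 0, b_5 = 11, b_6 = 12, b_7 = 5, b_8 = 6.
Since b_8 = b_2 = 6, the sequence is eventually periodic: after a pre-period of length 1 it cycles with period 6.
For j ≥ 2, b_j depends only on (j - 2) mod 6. (766 - 2) mod 6 = 2, so b_{766} = b_4 = 0.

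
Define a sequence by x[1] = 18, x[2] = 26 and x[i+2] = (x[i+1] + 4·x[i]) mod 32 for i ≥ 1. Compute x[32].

Computing terms: x[1] = 18, x[2] = 26, x[3] = 2, x[4] = 10, x[5] = 18, x[6] = 26.
The sequence repeats with period 4.
So x[32] = x[1 + ((32-1) mod 4)] = x[4] = 10.

10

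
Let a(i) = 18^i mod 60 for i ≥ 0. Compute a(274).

a(0) = 1; a(1) = 18; a(2) = 24; a(3) = 12; a(4) = 36; a(5) = 48; a(6) = 24.
Since a(6) = a(2) = 24, the sequence is eventually periodic: after a pre-period of length 2 it cycles with period 4.
For i ≥ 2, a(i) depends only on (i - 2) mod 4. (274 - 2) mod 4 = 0, so a(274) = a(2) = 24.

24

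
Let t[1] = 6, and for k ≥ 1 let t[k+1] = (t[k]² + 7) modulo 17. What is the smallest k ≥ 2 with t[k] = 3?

t[1] = 6, t[2] = 9, t[3] = 3, t[4] = 16, t[5] = 8, t[6] = 3.
Since t[6] = t[3] = 3, the sequence is eventually periodic: after a pre-period of length 2 it cycles with period 3.
The value 3 first appears (with k ≥ 2) at t[3].

3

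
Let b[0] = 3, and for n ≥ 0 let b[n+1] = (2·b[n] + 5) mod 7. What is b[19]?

We have b[0] = 3, b[1] = 4, b[2] = 6, b[3] = 3.
The sequence repeats with period 3.
So b[19] = b[0 + ((19-0) mod 3)] = b[1] = 4.

4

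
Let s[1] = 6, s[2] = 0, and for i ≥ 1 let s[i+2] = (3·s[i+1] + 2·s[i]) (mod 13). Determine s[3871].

4

We have s[1] = 6; s[2] = 0; s[3] = 12; s[4] = 10; s[5] = 2; s[6] = 0; s[7] = 4; s[8] = 12; s[9] = 5; s[10] = 0; s[11] = 10; s[12] = 4; s[13] = 6; s[14] = 0.
Since (s[13], s[14]) = (s[1], s[2]) = (6, 0) (two consecutive terms determine the rest), the sequence is periodic with period 12.
So s[3871] = s[1 + ((3871-1) mod 12)] = s[7] = 4.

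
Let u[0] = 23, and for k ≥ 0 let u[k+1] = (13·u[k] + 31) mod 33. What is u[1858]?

Listing terms: u[0] = 23, u[1] = 0, u[2] = 31, u[3] = 5, u[4] = 30, u[5] = 25, u[6] = 26, u[7] = 6, u[8] = 10, u[9] = 29, u[10] = 12, u[11] = 22, u[12] = 20, u[13] = 27, u[14] = 19, u[15] = 14, u[16] = 15, u[17] = 28, u[18] = 32, u[19] = 18, u[20] = 1, u[21] = 11, u[22] = 9, u[23] = 16, u[24] = 8, u[25] = 3, u[26] = 4, u[27] = 17, u[28] = 21, u[29] = 7, u[30] = 23.
The sequence repeats with period 30.
(1858 - 0) mod 30 = 28, so u[1858] = u[28] = 21.

21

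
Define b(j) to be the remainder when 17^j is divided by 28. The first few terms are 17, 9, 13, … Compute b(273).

Listing terms: b(1) = 17; b(2) = 9; b(3) = 13; b(4) = 25; b(5) = 5; b(6) = 1; b(7) = 17.
Since b(7) = b(1) = 17, the sequence is periodic with period 6.
So b(273) = b(1 + ((273-1) mod 6)) = b(3) = 13.

13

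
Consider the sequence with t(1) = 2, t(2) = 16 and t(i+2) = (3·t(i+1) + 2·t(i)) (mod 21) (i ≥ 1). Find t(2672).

17

Listing terms: t(1) = 2, t(2) = 16, t(3) = 10, t(4) = 20, t(5) = 17, t(6) = 7, t(7) = 13, t(8) = 11, t(9) = 17, t(10) = 10, t(11) = 1, t(12) = 2, t(13) = 8, t(14) = 7, t(15) = 16, t(16) = 20, t(17) = 8, t(18) = 1, t(19) = 19, t(20) = 17, t(21) = 5, t(22) = 7, t(23) = 10, t(24) = 2, t(25) = 5, t(26) = 19, t(27) = 4, t(28) = 8, t(29) = 11, t(30) = 7, t(31) = 1, t(32) = 17, t(33) = 11, t(34) = 4, t(35) = 13, t(36) = 5, t(37) = 20, t(38) = 7, t(39) = 19, t(40) = 8, t(41) = 20, t(42) = 13, t(43) = 16, t(44) = 11, t(45) = 2, t(46) = 7, t(47) = 4, t(48) = 5, t(49) = 2, t(50) = 16.
The sequence repeats with period 48.
(2672 - 1) mod 48 = 31, so t(2672) = t(32) = 17.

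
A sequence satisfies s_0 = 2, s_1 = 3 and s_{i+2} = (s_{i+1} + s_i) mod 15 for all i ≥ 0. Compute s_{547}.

Computing terms: s_0 = 2; s_1 = 3; s_2 = 5; s_3 = 8; s_4 = 13; s_5 = 6; s_6 = 4; s_7 = 10; s_8 = 14; s_9 = 9; s_{10} = 8; s_{11} = 2; s_{12} = 10; s_{13} = 12; s_{14} = 7; s_{15} = 4; s_{16} = 11; s_{17} = 0; s_{18} = 11; s_{19} = 11; s_{20} = 7; s_{21} = 3; s_{22} = 10; s_{23} = 13; s_{24} = 8; s_{25} = 6; s_{26} = 14; s_{27} = 5; s_{28} = 4; s_{29} = 9; s_{30} = 13; s_{31} = 7; s_{32} = 5; s_{33} = 12; s_{34} = 2; s_{35} = 14; s_{36} = 1; s_{37} = 0; s_{38} = 1; s_{39} = 1; s_{40} = 2; s_{41} = 3.
The sequence repeats with period 40.
(547 - 0) mod 40 = 27, so s_{547} = s_{27} = 5.

5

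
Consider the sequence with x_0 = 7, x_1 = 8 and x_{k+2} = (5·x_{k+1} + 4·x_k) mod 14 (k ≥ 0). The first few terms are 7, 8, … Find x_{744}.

0

We have x_0 = 7; x_1 = 8; x_2 = 12; x_3 = 8; x_4 = 4; x_5 = 10; x_6 = 10; x_7 = 6; x_8 = 0; x_9 = 10; x_{10} = 8; x_{11} = 10; x_{12} = 12; x_{13} = 2; x_{14} = 2; x_{15} = 4; x_{16} = 0; x_{17} = 2; x_{18} = 10; x_{19} = 2; x_{20} = 8; x_{21} = 6; x_{22} = 6; x_{23} = 12; x_{24} = 0; x_{25} = 6; x_{26} = 2; x_{27} = 6; x_{28} = 10; x_{29} = 4; x_{30} = 4; x_{31} = 8; x_{32} = 0; x_{33} = 4; x_{34} = 6; x_{35} = 4; x_{36} = 2; x_{37} = 12; x_{38} = 12; x_{39} = 10; x_{40} = 0; x_{41} = 12; x_{42} = 4; x_{43} = 12; x_{44} = 6; x_{45} = 8; x_{46} = 8; x_{47} = 2; x_{48} = 0; x_{49} = 8; x_{50} = 12.
Since (x_{49}, x_{50}) = (x_1, x_2) = (8, 12) (two consecutive terms determine the rest), the sequence is eventually periodic: after a pre-period of length 1 it cycles with period 48.
For k ≥ 1, x_k depends only on (k - 1) mod 48. (744 - 1) mod 48 = 23, so x_{744} = x_{24} = 0.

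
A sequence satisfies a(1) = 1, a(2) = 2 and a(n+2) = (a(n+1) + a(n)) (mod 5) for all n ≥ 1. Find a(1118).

1

Computing terms: a(1) = 1, a(2) = 2, a(3) = 3, a(4) = 0, a(5) = 3, a(6) = 3, a(7) = 1, a(8) = 4, a(9) = 0, a(10) = 4, a(11) = 4, a(12) = 3, a(13) = 2, a(14) = 0, a(15) = 2, a(16) = 2, a(17) = 4, a(18) = 1, a(19) = 0, a(20) = 1, a(21) = 1, a(22) = 2.
Since (a(21), a(22)) = (a(1), a(2)) = (1, 2) (two consecutive terms determine the rest), the sequence is periodic with period 20.
(1118 - 1) mod 20 = 17, so a(1118) = a(18) = 1.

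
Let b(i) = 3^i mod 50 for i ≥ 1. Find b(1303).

27

Listing terms: b(1) = 3,  b(2) = 9,  b(3) = 27,  b(4) = 31,  b(5) = 43,  b(6) = 29,  b(7) = 37,  b(8) = 11,  b(9) = 33,  b(10) = 49,  b(11) = 47,  b(12) = 41,  b(13) = 23,  b(14) = 19,  b(15) = 7,  b(16) = 21,  b(17) = 13,  b(18) = 39,  b(19) = 17,  b(20) = 1,  b(21) = 3.
The sequence repeats with period 20.
(1303 - 1) mod 20 = 2, so b(1303) = b(3) = 27.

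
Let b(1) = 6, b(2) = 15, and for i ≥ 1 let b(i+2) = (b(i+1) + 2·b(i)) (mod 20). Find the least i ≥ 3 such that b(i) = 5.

6

b(1) = 6; b(2) = 15; b(3) = 7; b(4) = 17; b(5) = 11; b(6) = 5; b(7) = 7; b(8) = 17.
Since (b(7), b(8)) = (b(3), b(4)) = (7, 17) (two consecutive terms determine the rest), the sequence is eventually periodic: after a pre-period of length 2 it cycles with period 4.
The value 5 first appears (with i ≥ 3) at b(6).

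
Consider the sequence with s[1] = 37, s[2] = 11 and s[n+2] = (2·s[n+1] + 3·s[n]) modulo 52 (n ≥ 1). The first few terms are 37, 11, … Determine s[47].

9

Computing terms: s[1] = 37; s[2] = 11; s[3] = 29; s[4] = 39; s[5] = 9; s[6] = 31; s[7] = 37; s[8] = 11.
The sequence repeats with period 6.
So s[47] = s[1 + ((47-1) mod 6)] = s[5] = 9.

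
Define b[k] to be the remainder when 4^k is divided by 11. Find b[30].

1

Listing terms: b[0] = 1; b[1] = 4; b[2] = 5; b[3] = 9; b[4] = 3; b[5] = 1.
Since b[5] = b[0] = 1, the sequence is periodic with period 5.
So b[30] = b[0 + ((30-0) mod 5)] = b[0] = 1.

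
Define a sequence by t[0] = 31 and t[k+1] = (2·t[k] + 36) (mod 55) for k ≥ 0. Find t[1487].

15

t[0] = 31,  t[1] = 43,  t[2] = 12,  t[3] = 5,  t[4] = 46,  t[5] = 18,  t[6] = 17,  t[7] = 15,  t[8] = 11,  t[9] = 3,  t[10] = 42,  t[11] = 10,  t[12] = 1,  t[13] = 38,  t[14] = 2,  t[15] = 40,  t[16] = 6,  t[17] = 48,  t[18] = 22,  t[19] = 25,  t[20] = 31.
The sequence repeats with period 20.
(1487 - 0) mod 20 = 7, so t[1487] = t[7] = 15.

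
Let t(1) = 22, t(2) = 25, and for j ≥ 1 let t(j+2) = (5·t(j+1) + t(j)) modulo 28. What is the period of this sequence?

Listing terms: t(1) = 22, t(2) = 25, t(3) = 7, t(4) = 4, t(5) = 27, t(6) = 27, t(7) = 22, t(8) = 25.
Since (t(7), t(8)) = (t(1), t(2)) = (22, 25) (two consecutive terms determine the rest), the sequence is periodic with period 6.

6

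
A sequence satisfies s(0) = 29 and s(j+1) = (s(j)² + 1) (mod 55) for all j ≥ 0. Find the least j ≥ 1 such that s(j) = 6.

3

Listing terms: s(0) = 29, s(1) = 17, s(2) = 15, s(3) = 6, s(4) = 37, s(5) = 50, s(6) = 26, s(7) = 17.
Since s(7) = s(1) = 17, the sequence is eventually periodic: after a pre-period of length 1 it cycles with period 6.
The value 6 first appears (with j ≥ 1) at s(3).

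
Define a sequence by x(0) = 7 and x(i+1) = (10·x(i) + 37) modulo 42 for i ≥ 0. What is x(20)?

We have x(0) = 7; x(1) = 23; x(2) = 15; x(3) = 19; x(4) = 17; x(5) = 39; x(6) = 7.
The sequence repeats with period 6.
So x(20) = x(0 + ((20-0) mod 6)) = x(2) = 15.

15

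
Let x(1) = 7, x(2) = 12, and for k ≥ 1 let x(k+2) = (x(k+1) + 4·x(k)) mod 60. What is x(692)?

52

We have x(1) = 7,  x(2) = 12,  x(3) = 40,  x(4) = 28,  x(5) = 8,  x(6) = 0,  x(7) = 32,  x(8) = 32,  x(9) = 40,  x(10) = 48,  x(11) = 28,  x(12) = 40,  x(13) = 32,  x(14) = 12,  x(15) = 20,  x(16) = 8,  x(17) = 28,  x(18) = 0,  x(19) = 52,  x(20) = 52,  x(21) = 20,  x(22) = 48,  x(23) = 8,  x(24) = 20,  x(25) = 52,  x(26) = 12,  x(27) = 40.
Since (x(26), x(27)) = (x(2), x(3)) = (12, 40) (two consecutive terms determine the rest), the sequence is eventually periodic: after a pre-period of length 1 it cycles with period 24.
For k ≥ 2, x(k) depends only on (k - 2) mod 24. (692 - 2) mod 24 = 18, so x(692) = x(20) = 52.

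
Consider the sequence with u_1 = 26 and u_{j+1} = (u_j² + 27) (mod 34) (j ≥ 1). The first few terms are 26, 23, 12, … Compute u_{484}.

1

u_1 = 26; u_2 = 23; u_3 = 12; u_4 = 1; u_5 = 28; u_6 = 29; u_7 = 18; u_8 = 11; u_9 = 12.
Since u_9 = u_3 = 12, the sequence is eventually periodic: after a pre-period of length 2 it cycles with period 6.
For j ≥ 3, u_j depends only on (j - 3) mod 6. (484 - 3) mod 6 = 1, so u_{484} = u_4 = 1.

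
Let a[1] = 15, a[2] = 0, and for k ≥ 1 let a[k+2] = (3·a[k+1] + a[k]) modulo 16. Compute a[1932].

11

a[1] = 15; a[2] = 0; a[3] = 15; a[4] = 13; a[5] = 6; a[6] = 15; a[7] = 3; a[8] = 8; a[9] = 11; a[10] = 9; a[11] = 6; a[12] = 11; a[13] = 7; a[14] = 0; a[15] = 7; a[16] = 5; a[17] = 6; a[18] = 7; a[19] = 11; a[20] = 8; a[21] = 3; a[22] = 1; a[23] = 6; a[24] = 3; a[25] = 15; a[26] = 0.
The sequence repeats with period 24.
(1932 - 1) mod 24 = 11, so a[1932] = a[12] = 11.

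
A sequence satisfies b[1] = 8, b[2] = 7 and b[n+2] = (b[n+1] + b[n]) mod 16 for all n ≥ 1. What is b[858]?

Listing terms: b[1] = 8,  b[2] = 7,  b[3] = 15,  b[4] = 6,  b[5] = 5,  b[6] = 11,  b[7] = 0,  b[8] = 11,  b[9] = 11,  b[10] = 6,  b[11] = 1,  b[12] = 7,  b[13] = 8,  b[14] = 15,  b[15] = 7,  b[16] = 6,  b[17] = 13,  b[18] = 3,  b[19] = 0,  b[20] = 3,  b[21] = 3,  b[22] = 6,  b[23] = 9,  b[24] = 15,  b[25] = 8,  b[26] = 7.
The sequence repeats with period 24.
(858 - 1) mod 24 = 17, so b[858] = b[18] = 3.

3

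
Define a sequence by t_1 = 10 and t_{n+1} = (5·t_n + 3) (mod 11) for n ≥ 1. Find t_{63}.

4

We have t_1 = 10; t_2 = 9; t_3 = 4; t_4 = 1; t_5 = 8; t_6 = 10.
Since t_6 = t_1 = 10, the sequence is periodic with period 5.
(63 - 1) mod 5 = 2, so t_{63} = t_3 = 4.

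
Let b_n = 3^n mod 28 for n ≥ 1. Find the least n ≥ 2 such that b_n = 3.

Listing terms: b_1 = 3; b_2 = 9; b_3 = 27; b_4 = 25; b_5 = 19; b_6 = 1; b_7 = 3.
The sequence repeats with period 6.
The value 3 next appears (with n ≥ 2) at b_7.

7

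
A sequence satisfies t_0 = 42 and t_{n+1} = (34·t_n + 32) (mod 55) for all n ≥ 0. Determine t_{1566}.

Computing terms: t_0 = 42; t_1 = 30; t_2 = 7; t_3 = 50; t_4 = 27; t_5 = 15; t_6 = 47; t_7 = 35; t_8 = 12; t_9 = 0; t_{10} = 32; t_{11} = 20; t_{12} = 52; t_{13} = 40; t_{14} = 17; t_{15} = 5; t_{16} = 37; t_{17} = 25; t_{18} = 2; t_{19} = 45; t_{20} = 22; t_{21} = 10; t_{22} = 42.
The sequence repeats with period 22.
(1566 - 0) mod 22 = 4, so t_{1566} = t_4 = 27.

27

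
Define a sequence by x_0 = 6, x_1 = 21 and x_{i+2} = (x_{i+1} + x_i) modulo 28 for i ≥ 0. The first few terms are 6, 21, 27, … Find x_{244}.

Listing terms: x_0 = 6,  x_1 = 21,  x_2 = 27,  x_3 = 20,  x_4 = 19,  x_5 = 11,  x_6 = 2,  x_7 = 13,  x_8 = 15,  x_9 = 0,  x_{10} = 15,  x_{11} = 15,  x_{12} = 2,  x_{13} = 17,  x_{14} = 19,  x_{15} = 8,  x_{16} = 27,  x_{17} = 7,  x_{18} = 6,  x_{19} = 13,  x_{20} = 19,  x_{21} = 4,  x_{22} = 23,  x_{23} = 27,  x_{24} = 22,  x_{25} = 21,  x_{26} = 15,  x_{27} = 8,  x_{28} = 23,  x_{29} = 3,  x_{30} = 26,  x_{31} = 1,  x_{32} = 27,  x_{33} = 0,  x_{34} = 27,  x_{35} = 27,  x_{36} = 26,  x_{37} = 25,  x_{38} = 23,  x_{39} = 20,  x_{40} = 15,  x_{41} = 7,  x_{42} = 22,  x_{43} = 1,  x_{44} = 23,  x_{45} = 24,  x_{46} = 19,  x_{47} = 15,  x_{48} = 6,  x_{49} = 21.
Since (x_{48}, x_{49}) = (x_0, x_1) = (6, 21) (two consecutive terms determine the rest), the sequence is periodic with period 48.
So x_{244} = x_{0 + ((244-0) mod 48)} = x_4 = 19.

19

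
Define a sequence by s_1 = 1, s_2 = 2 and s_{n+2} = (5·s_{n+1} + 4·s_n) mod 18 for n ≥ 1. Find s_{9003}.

We have s_1 = 1,  s_2 = 2,  s_3 = 14,  s_4 = 6,  s_5 = 14,  s_6 = 4,  s_7 = 4,  s_8 = 0,  s_9 = 16,  s_{10} = 8,  s_{11} = 14,  s_{12} = 12,  s_{13} = 8,  s_{14} = 16,  s_{15} = 4,  s_{16} = 12,  s_{17} = 4,  s_{18} = 14,  s_{19} = 14,  s_{20} = 0,  s_{21} = 2,  s_{22} = 10,  s_{23} = 4,  s_{24} = 6,  s_{25} = 10,  s_{26} = 2,  s_{27} = 14.
Since (s_{26}, s_{27}) = (s_2, s_3) = (2, 14) (two consecutive terms determine the rest), the sequence is eventually periodic: after a pre-period of length 1 it cycles with period 24.
For n ≥ 2, s_n depends only on (n - 2) mod 24. (9003 - 2) mod 24 = 1, so s_{9003} = s_3 = 14.

14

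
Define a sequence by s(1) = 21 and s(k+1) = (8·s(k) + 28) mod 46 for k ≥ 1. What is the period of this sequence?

Listing terms: s(1) = 21; s(2) = 12; s(3) = 32; s(4) = 8; s(5) = 0; s(6) = 28; s(7) = 22; s(8) = 20; s(9) = 4; s(10) = 14; s(11) = 2; s(12) = 44; s(13) = 12.
Since s(13) = s(2) = 12, the sequence is eventually periodic: after a pre-period of length 1 it cycles with period 11.

11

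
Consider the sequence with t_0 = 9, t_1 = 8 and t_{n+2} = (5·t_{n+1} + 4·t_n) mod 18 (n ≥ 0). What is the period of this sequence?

We have t_0 = 9, t_1 = 8, t_2 = 4, t_3 = 16, t_4 = 6, t_5 = 4, t_6 = 8, t_7 = 2, t_8 = 6, t_9 = 2, t_{10} = 16, t_{11} = 16, t_{12} = 0, t_{13} = 10, t_{14} = 14, t_{15} = 2, t_{16} = 12, t_{17} = 14, t_{18} = 10, t_{19} = 16, t_{20} = 12, t_{21} = 16, t_{22} = 2, t_{23} = 2, t_{24} = 0, t_{25} = 8, t_{26} = 4.
Since (t_{25}, t_{26}) = (t_1, t_2) = (8, 4) (two consecutive terms determine the rest), the sequence is eventually periodic: after a pre-period of length 1 it cycles with period 24.

24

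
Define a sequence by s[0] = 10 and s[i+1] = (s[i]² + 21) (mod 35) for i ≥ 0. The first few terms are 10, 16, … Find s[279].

30

Computing terms: s[0] = 10, s[1] = 16, s[2] = 32, s[3] = 30, s[4] = 11, s[5] = 2, s[6] = 25, s[7] = 16.
Since s[7] = s[1] = 16, the sequence is eventually periodic: after a pre-period of length 1 it cycles with period 6.
For i ≥ 1, s[i] depends only on (i - 1) mod 6. (279 - 1) mod 6 = 2, so s[279] = s[3] = 30.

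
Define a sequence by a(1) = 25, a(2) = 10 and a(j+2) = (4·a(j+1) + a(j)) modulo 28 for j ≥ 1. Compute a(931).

a(1) = 25,  a(2) = 10,  a(3) = 9,  a(4) = 18,  a(5) = 25,  a(6) = 6,  a(7) = 21,  a(8) = 6,  a(9) = 17,  a(10) = 18,  a(11) = 5,  a(12) = 10,  a(13) = 17,  a(14) = 22,  a(15) = 21,  a(16) = 22,  a(17) = 25,  a(18) = 10.
Since (a(17), a(18)) = (a(1), a(2)) = (25, 10) (two consecutive terms determine the rest), the sequence is periodic with period 16.
So a(931) = a(1 + ((931-1) mod 16)) = a(3) = 9.

9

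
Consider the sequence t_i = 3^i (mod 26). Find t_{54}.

We have t_0 = 1,  t_1 = 3,  t_2 = 9,  t_3 = 1.
Since t_3 = t_0 = 1, the sequence is periodic with period 3.
So t_{54} = t_{0 + ((54-0) mod 3)} = t_0 = 1.

1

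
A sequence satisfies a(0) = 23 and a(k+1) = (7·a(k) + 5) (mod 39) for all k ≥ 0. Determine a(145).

10

a(0) = 23, a(1) = 10, a(2) = 36, a(3) = 23.
Since a(3) = a(0) = 23, the sequence is periodic with period 3.
(145 - 0) mod 3 = 1, so a(145) = a(1) = 10.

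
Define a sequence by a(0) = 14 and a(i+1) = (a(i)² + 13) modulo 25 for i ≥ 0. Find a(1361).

9

Listing terms: a(0) = 14, a(1) = 9, a(2) = 19, a(3) = 24, a(4) = 14.
Since a(4) = a(0) = 14, the sequence is periodic with period 4.
So a(1361) = a(0 + ((1361-0) mod 4)) = a(1) = 9.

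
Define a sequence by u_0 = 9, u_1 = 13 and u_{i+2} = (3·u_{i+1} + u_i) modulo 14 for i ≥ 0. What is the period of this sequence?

48

We have u_0 = 9, u_1 = 13, u_2 = 6, u_3 = 3, u_4 = 1, u_5 = 6, u_6 = 5, u_7 = 7, u_8 = 12, u_9 = 1, u_{10} = 1, u_{11} = 4, u_{12} = 13, u_{13} = 1, u_{14} = 2, u_{15} = 7, u_{16} = 9, u_{17} = 6, u_{18} = 13, u_{19} = 3, u_{20} = 8, u_{21} = 13, u_{22} = 5, u_{23} = 0, u_{24} = 5, u_{25} = 1, u_{26} = 8, u_{27} = 11, u_{28} = 13, u_{29} = 8, u_{30} = 9, u_{31} = 7, u_{32} = 2, u_{33} = 13, u_{34} = 13, u_{35} = 10, u_{36} = 1, u_{37} = 13, u_{38} = 12, u_{39} = 7, u_{40} = 5, u_{41} = 8, u_{42} = 1, u_{43} = 11, u_{44} = 6, u_{45} = 1, u_{46} = 9, u_{47} = 0, u_{48} = 9, u_{49} = 13.
The sequence repeats with period 48.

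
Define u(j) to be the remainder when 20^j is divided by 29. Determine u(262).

Computing terms: u(1) = 20, u(2) = 23, u(3) = 25, u(4) = 7, u(5) = 24, u(6) = 16, u(7) = 1, u(8) = 20.
Since u(8) = u(1) = 20, the sequence is periodic with period 7.
So u(262) = u(1 + ((262-1) mod 7)) = u(3) = 25.

25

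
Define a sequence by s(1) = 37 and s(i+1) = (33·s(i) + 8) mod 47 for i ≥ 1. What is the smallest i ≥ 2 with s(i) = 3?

s(1) = 37, s(2) = 7, s(3) = 4, s(4) = 46, s(5) = 22, s(6) = 29, s(7) = 25, s(8) = 34, s(9) = 2, s(10) = 27, s(11) = 6, s(12) = 18, s(13) = 38, s(14) = 40, s(15) = 12, s(16) = 28, s(17) = 39, s(18) = 26, s(19) = 20, s(20) = 10, s(21) = 9, s(22) = 23, s(23) = 15, s(24) = 33, s(25) = 16, s(26) = 19, s(27) = 24, s(28) = 1, s(29) = 41, s(30) = 45, s(31) = 36, s(32) = 21, s(33) = 43, s(34) = 17, s(35) = 5, s(36) = 32, s(37) = 30, s(38) = 11, s(39) = 42, s(40) = 31, s(41) = 44, s(42) = 3, s(43) = 13, s(44) = 14, s(45) = 0, s(46) = 8, s(47) = 37.
The sequence repeats with period 46.
The value 3 first appears (with i ≥ 2) at s(42).

42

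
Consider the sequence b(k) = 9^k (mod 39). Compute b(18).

We have b(0) = 1,  b(1) = 9,  b(2) = 3,  b(3) = 27,  b(4) = 9.
Since b(4) = b(1) = 9, the sequence is eventually periodic: after a pre-period of length 1 it cycles with period 3.
For k ≥ 1, b(k) depends only on (k - 1) mod 3. (18 - 1) mod 3 = 2, so b(18) = b(3) = 27.

27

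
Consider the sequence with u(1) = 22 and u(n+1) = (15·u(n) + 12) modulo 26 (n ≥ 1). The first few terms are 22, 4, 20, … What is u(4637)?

12

u(1) = 22; u(2) = 4; u(3) = 20; u(4) = 0; u(5) = 12; u(6) = 10; u(7) = 6; u(8) = 24; u(9) = 8; u(10) = 2; u(11) = 16; u(12) = 18; u(13) = 22.
Since u(13) = u(1) = 22, the sequence is periodic with period 12.
So u(4637) = u(1 + ((4637-1) mod 12)) = u(5) = 12.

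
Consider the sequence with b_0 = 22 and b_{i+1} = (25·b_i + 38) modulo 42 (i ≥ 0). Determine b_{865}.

Listing terms: b_0 = 22,  b_1 = 0,  b_2 = 38,  b_3 = 22.
The sequence repeats with period 3.
(865 - 0) mod 3 = 1, so b_{865} = b_1 = 0.

0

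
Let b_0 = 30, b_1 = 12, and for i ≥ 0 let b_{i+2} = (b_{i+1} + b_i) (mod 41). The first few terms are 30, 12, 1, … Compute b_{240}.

Listing terms: b_0 = 30,  b_1 = 12,  b_2 = 1,  b_3 = 13,  b_4 = 14,  b_5 = 27,  b_6 = 0,  b_7 = 27,  b_8 = 27,  b_9 = 13,  b_{10} = 40,  b_{11} = 12,  b_{12} = 11,  b_{13} = 23,  b_{14} = 34,  b_{15} = 16,  b_{16} = 9,  b_{17} = 25,  b_{18} = 34,  b_{19} = 18,  b_{20} = 11,  b_{21} = 29,  b_{22} = 40,  b_{23} = 28,  b_{24} = 27,  b_{25} = 14,  b_{26} = 0,  b_{27} = 14,  b_{28} = 14,  b_{29} = 28,  b_{30} = 1,  b_{31} = 29,  b_{32} = 30,  b_{33} = 18,  b_{34} = 7,  b_{35} = 25,  b_{36} = 32,  b_{37} = 16,  b_{38} = 7,  b_{39} = 23,  b_{40} = 30,  b_{41} = 12.
The sequence repeats with period 40.
So b_{240} = b_{0 + ((240-0) mod 40)} = b_0 = 30.

30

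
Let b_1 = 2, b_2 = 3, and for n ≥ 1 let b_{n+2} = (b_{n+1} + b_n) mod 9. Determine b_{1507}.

b_1 = 2, b_2 = 3, b_3 = 5, b_4 = 8, b_5 = 4, b_6 = 3, b_7 = 7, b_8 = 1, b_9 = 8, b_{10} = 0, b_{11} = 8, b_{12} = 8, b_{13} = 7, b_{14} = 6, b_{15} = 4, b_{16} = 1, b_{17} = 5, b_{18} = 6, b_{19} = 2, b_{20} = 8, b_{21} = 1, b_{22} = 0, b_{23} = 1, b_{24} = 1, b_{25} = 2, b_{26} = 3.
The sequence repeats with period 24.
(1507 - 1) mod 24 = 18, so b_{1507} = b_{19} = 2.

2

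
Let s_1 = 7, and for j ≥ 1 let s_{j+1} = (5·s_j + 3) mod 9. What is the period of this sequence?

Listing terms: s_1 = 7,  s_2 = 2,  s_3 = 4,  s_4 = 5,  s_5 = 1,  s_6 = 8,  s_7 = 7.
The sequence repeats with period 6.

6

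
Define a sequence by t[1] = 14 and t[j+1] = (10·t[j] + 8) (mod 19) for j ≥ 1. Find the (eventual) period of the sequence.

Computing terms: t[1] = 14, t[2] = 15, t[3] = 6, t[4] = 11, t[5] = 4, t[6] = 10, t[7] = 13, t[8] = 5, t[9] = 1, t[10] = 18, t[11] = 17, t[12] = 7, t[13] = 2, t[14] = 9, t[15] = 3, t[16] = 0, t[17] = 8, t[18] = 12, t[19] = 14.
The sequence repeats with period 18.

18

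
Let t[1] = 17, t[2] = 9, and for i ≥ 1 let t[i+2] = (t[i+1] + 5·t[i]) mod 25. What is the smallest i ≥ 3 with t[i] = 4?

6

Computing terms: t[1] = 17; t[2] = 9; t[3] = 19; t[4] = 14; t[5] = 9; t[6] = 4; t[7] = 24; t[8] = 19; t[9] = 14.
Since (t[8], t[9]) = (t[3], t[4]) = (19, 14) (two consecutive terms determine the rest), the sequence is eventually periodic: after a pre-period of length 2 it cycles with period 5.
The value 4 first appears (with i ≥ 3) at t[6].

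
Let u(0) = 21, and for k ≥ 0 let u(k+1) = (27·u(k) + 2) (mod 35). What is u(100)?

u(0) = 21, u(1) = 9, u(2) = 0, u(3) = 2, u(4) = 21.
Since u(4) = u(0) = 21, the sequence is periodic with period 4.
So u(100) = u(0 + ((100-0) mod 4)) = u(0) = 21.

21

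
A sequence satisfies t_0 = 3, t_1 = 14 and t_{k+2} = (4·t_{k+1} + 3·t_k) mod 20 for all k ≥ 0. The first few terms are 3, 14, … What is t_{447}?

t_0 = 3; t_1 = 14; t_2 = 5; t_3 = 2; t_4 = 3; t_5 = 18; t_6 = 1; t_7 = 18; t_8 = 15; t_9 = 14; t_{10} = 1; t_{11} = 6; t_{12} = 7; t_{13} = 6; t_{14} = 5; t_{15} = 18; t_{16} = 7; t_{17} = 2; t_{18} = 9; t_{19} = 2; t_{20} = 15; t_{21} = 6; t_{22} = 9; t_{23} = 14; t_{24} = 3; t_{25} = 14.
The sequence repeats with period 24.
(447 - 0) mod 24 = 15, so t_{447} = t_{15} = 18.

18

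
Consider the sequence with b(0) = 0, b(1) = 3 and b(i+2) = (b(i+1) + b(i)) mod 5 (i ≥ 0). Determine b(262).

Computing terms: b(0) = 0,  b(1) = 3,  b(2) = 3,  b(3) = 1,  b(4) = 4,  b(5) = 0,  b(6) = 4,  b(7) = 4,  b(8) = 3,  b(9) = 2,  b(10) = 0,  b(11) = 2,  b(12) = 2,  b(13) = 4,  b(14) = 1,  b(15) = 0,  b(16) = 1,  b(17) = 1,  b(18) = 2,  b(19) = 3,  b(20) = 0,  b(21) = 3.
Since (b(20), b(21)) = (b(0), b(1)) = (0, 3) (two consecutive terms determine the rest), the sequence is periodic with period 20.
So b(262) = b(0 + ((262-0) mod 20)) = b(2) = 3.

3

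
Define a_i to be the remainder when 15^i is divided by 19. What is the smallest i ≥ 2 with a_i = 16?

We have a_1 = 15, a_2 = 16, a_3 = 12, a_4 = 9, a_5 = 2, a_6 = 11, a_7 = 13, a_8 = 5, a_9 = 18, a_{10} = 4, a_{11} = 3, a_{12} = 7, a_{13} = 10, a_{14} = 17, a_{15} = 8, a_{16} = 6, a_{17} = 14, a_{18} = 1, a_{19} = 15.
Since a_{19} = a_1 = 15, the sequence is periodic with period 18.
The value 16 first appears (with i ≥ 2) at a_2.

2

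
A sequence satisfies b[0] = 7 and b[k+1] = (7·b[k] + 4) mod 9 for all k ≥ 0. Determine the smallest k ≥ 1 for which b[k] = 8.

1

Computing terms: b[0] = 7,  b[1] = 8,  b[2] = 6,  b[3] = 1,  b[4] = 2,  b[5] = 0,  b[6] = 4,  b[7] = 5,  b[8] = 3,  b[9] = 7.
The sequence repeats with period 9.
The value 8 first appears (with k ≥ 1) at b[1].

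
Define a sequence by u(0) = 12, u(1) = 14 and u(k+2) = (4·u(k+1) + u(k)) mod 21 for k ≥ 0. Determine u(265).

14

Computing terms: u(0) = 12,  u(1) = 14,  u(2) = 5,  u(3) = 13,  u(4) = 15,  u(5) = 10,  u(6) = 13,  u(7) = 20,  u(8) = 9,  u(9) = 14,  u(10) = 2,  u(11) = 1,  u(12) = 6,  u(13) = 4,  u(14) = 1,  u(15) = 8,  u(16) = 12,  u(17) = 14.
The sequence repeats with period 16.
So u(265) = u(0 + ((265-0) mod 16)) = u(9) = 14.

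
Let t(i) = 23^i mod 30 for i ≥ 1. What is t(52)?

We have t(1) = 23; t(2) = 19; t(3) = 17; t(4) = 1; t(5) = 23.
Since t(5) = t(1) = 23, the sequence is periodic with period 4.
So t(52) = t(1 + ((52-1) mod 4)) = t(4) = 1.

1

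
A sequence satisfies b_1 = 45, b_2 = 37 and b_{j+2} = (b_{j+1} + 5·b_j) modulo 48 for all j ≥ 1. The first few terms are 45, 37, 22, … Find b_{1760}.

1

Computing terms: b_1 = 45,  b_2 = 37,  b_3 = 22,  b_4 = 15,  b_5 = 29,  b_6 = 8,  b_7 = 9,  b_8 = 1,  b_9 = 46,  b_{10} = 3,  b_{11} = 41,  b_{12} = 8,  b_{13} = 21,  b_{14} = 13,  b_{15} = 22,  b_{16} = 39,  b_{17} = 5,  b_{18} = 8,  b_{19} = 33,  b_{20} = 25,  b_{21} = 46,  b_{22} = 27,  b_{23} = 17,  b_{24} = 8,  b_{25} = 45,  b_{26} = 37.
Since (b_{25}, b_{26}) = (b_1, b_2) = (45, 37) (two consecutive terms determine the rest), the sequence is periodic with period 24.
So b_{1760} = b_{1 + ((1760-1) mod 24)} = b_8 = 1.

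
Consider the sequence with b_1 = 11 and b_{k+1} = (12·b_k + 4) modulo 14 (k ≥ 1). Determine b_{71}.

2

b_1 = 11,  b_2 = 10,  b_3 = 12,  b_4 = 8,  b_5 = 2,  b_6 = 0,  b_7 = 4,  b_8 = 10.
Since b_8 = b_2 = 10, the sequence is eventually periodic: after a pre-period of length 1 it cycles with period 6.
For k ≥ 2, b_k depends only on (k - 2) mod 6. (71 - 2) mod 6 = 3, so b_{71} = b_5 = 2.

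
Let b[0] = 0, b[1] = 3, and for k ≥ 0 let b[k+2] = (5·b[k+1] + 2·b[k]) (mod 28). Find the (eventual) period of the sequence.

48

Listing terms: b[0] = 0; b[1] = 3; b[2] = 15; b[3] = 25; b[4] = 15; b[5] = 13; b[6] = 11; b[7] = 25; b[8] = 7; b[9] = 1; b[10] = 19; b[11] = 13; b[12] = 19; b[13] = 9; b[14] = 27; b[15] = 13; b[16] = 7; b[17] = 5; b[18] = 11; b[19] = 9; b[20] = 11; b[21] = 17; b[22] = 23; b[23] = 9; b[24] = 7; b[25] = 25; b[26] = 27; b[27] = 17; b[28] = 27; b[29] = 1; b[30] = 3; b[31] = 17; b[32] = 7; b[33] = 13; b[34] = 23; b[35] = 1; b[36] = 23; b[37] = 5; b[38] = 15; b[39] = 1; b[40] = 7; b[41] = 9; b[42] = 3; b[43] = 5; b[44] = 3; b[45] = 25; b[46] = 19; b[47] = 5; b[48] = 7; b[49] = 17; b[50] = 15; b[51] = 25.
Since (b[50], b[51]) = (b[2], b[3]) = (15, 25) (two consecutive terms determine the rest), the sequence is eventually periodic: after a pre-period of length 2 it cycles with period 48.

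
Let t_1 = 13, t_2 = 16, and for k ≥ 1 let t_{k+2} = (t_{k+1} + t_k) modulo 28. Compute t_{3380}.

24

Listing terms: t_1 = 13,  t_2 = 16,  t_3 = 1,  t_4 = 17,  t_5 = 18,  t_6 = 7,  t_7 = 25,  t_8 = 4,  t_9 = 1,  t_{10} = 5,  t_{11} = 6,  t_{12} = 11,  t_{13} = 17,  t_{14} = 0,  t_{15} = 17,  t_{16} = 17,  t_{17} = 6,  t_{18} = 23,  t_{19} = 1,  t_{20} = 24,  t_{21} = 25,  t_{22} = 21,  t_{23} = 18,  t_{24} = 11,  t_{25} = 1,  t_{26} = 12,  t_{27} = 13,  t_{28} = 25,  t_{29} = 10,  t_{30} = 7,  t_{31} = 17,  t_{32} = 24,  t_{33} = 13,  t_{34} = 9,  t_{35} = 22,  t_{36} = 3,  t_{37} = 25,  t_{38} = 0,  t_{39} = 25,  t_{40} = 25,  t_{41} = 22,  t_{42} = 19,  t_{43} = 13,  t_{44} = 4,  t_{45} = 17,  t_{46} = 21,  t_{47} = 10,  t_{48} = 3,  t_{49} = 13,  t_{50} = 16.
The sequence repeats with period 48.
So t_{3380} = t_{1 + ((3380-1) mod 48)} = t_{20} = 24.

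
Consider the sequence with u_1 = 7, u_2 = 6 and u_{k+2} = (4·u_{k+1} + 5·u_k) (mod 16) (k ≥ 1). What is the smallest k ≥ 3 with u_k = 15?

5

u_1 = 7; u_2 = 6; u_3 = 11; u_4 = 10; u_5 = 15; u_6 = 14; u_7 = 3; u_8 = 2; u_9 = 7; u_{10} = 6.
The sequence repeats with period 8.
The value 15 first appears (with k ≥ 3) at u_5.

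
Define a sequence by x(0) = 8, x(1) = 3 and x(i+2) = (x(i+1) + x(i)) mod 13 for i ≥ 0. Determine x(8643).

Computing terms: x(0) = 8,  x(1) = 3,  x(2) = 11,  x(3) = 1,  x(4) = 12,  x(5) = 0,  x(6) = 12,  x(7) = 12,  x(8) = 11,  x(9) = 10,  x(10) = 8,  x(11) = 5,  x(12) = 0,  x(13) = 5,  x(14) = 5,  x(15) = 10,  x(16) = 2,  x(17) = 12,  x(18) = 1,  x(19) = 0,  x(20) = 1,  x(21) = 1,  x(22) = 2,  x(23) = 3,  x(24) = 5,  x(25) = 8,  x(26) = 0,  x(27) = 8,  x(28) = 8,  x(29) = 3.
Since (x(28), x(29)) = (x(0), x(1)) = (8, 3) (two consecutive terms determine the rest), the sequence is periodic with period 28.
So x(8643) = x(0 + ((8643-0) mod 28)) = x(19) = 0.

0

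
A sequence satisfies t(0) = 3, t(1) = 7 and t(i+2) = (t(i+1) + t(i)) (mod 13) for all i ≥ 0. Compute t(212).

We have t(0) = 3, t(1) = 7, t(2) = 10, t(3) = 4, t(4) = 1, t(5) = 5, t(6) = 6, t(7) = 11, t(8) = 4, t(9) = 2, t(10) = 6, t(11) = 8, t(12) = 1, t(13) = 9, t(14) = 10, t(15) = 6, t(16) = 3, t(17) = 9, t(18) = 12, t(19) = 8, t(20) = 7, t(21) = 2, t(22) = 9, t(23) = 11, t(24) = 7, t(25) = 5, t(26) = 12, t(27) = 4, t(28) = 3, t(29) = 7.
The sequence repeats with period 28.
So t(212) = t(0 + ((212-0) mod 28)) = t(16) = 3.

3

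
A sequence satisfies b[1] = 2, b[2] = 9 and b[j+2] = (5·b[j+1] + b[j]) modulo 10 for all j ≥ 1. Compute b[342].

b[1] = 2, b[2] = 9, b[3] = 7, b[4] = 4, b[5] = 7, b[6] = 9, b[7] = 2, b[8] = 9.
Since (b[7], b[8]) = (b[1], b[2]) = (2, 9) (two consecutive terms determine the rest), the sequence is periodic with period 6.
(342 - 1) mod 6 = 5, so b[342] = b[6] = 9.

9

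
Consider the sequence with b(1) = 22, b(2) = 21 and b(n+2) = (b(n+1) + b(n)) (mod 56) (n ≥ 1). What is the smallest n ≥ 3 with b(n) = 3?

We have b(1) = 22, b(2) = 21, b(3) = 43, b(4) = 8, b(5) = 51, b(6) = 3, b(7) = 54, b(8) = 1, b(9) = 55, b(10) = 0, b(11) = 55, b(12) = 55, b(13) = 54, b(14) = 53, b(15) = 51, b(16) = 48, b(17) = 43, b(18) = 35, b(19) = 22, b(20) = 1, b(21) = 23, b(22) = 24, b(23) = 47, b(24) = 15, b(25) = 6, b(26) = 21, b(27) = 27, b(28) = 48, b(29) = 19, b(30) = 11, b(31) = 30, b(32) = 41, b(33) = 15, b(34) = 0, b(35) = 15, b(36) = 15, b(37) = 30, b(38) = 45, b(39) = 19, b(40) = 8, b(41) = 27, b(42) = 35, b(43) = 6, b(44) = 41, b(45) = 47, b(46) = 32, b(47) = 23, b(48) = 55, b(49) = 22, b(50) = 21.
Since (b(49), b(50)) = (b(1), b(2)) = (22, 21) (two consecutive terms determine the rest), the sequence is periodic with period 48.
The value 3 first appears (with n ≥ 3) at b(6).

6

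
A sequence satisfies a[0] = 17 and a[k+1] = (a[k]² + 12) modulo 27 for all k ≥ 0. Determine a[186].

Computing terms: a[0] = 17, a[1] = 4, a[2] = 1, a[3] = 13, a[4] = 19, a[5] = 22, a[6] = 10, a[7] = 4.
Since a[7] = a[1] = 4, the sequence is eventually periodic: after a pre-period of length 1 it cycles with period 6.
For k ≥ 1, a[k] depends only on (k - 1) mod 6. (186 - 1) mod 6 = 5, so a[186] = a[6] = 10.

10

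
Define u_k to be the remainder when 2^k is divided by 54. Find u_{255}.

u_1 = 2,  u_2 = 4,  u_3 = 8,  u_4 = 16,  u_5 = 32,  u_6 = 10,  u_7 = 20,  u_8 = 40,  u_9 = 26,  u_{10} = 52,  u_{11} = 50,  u_{12} = 46,  u_{13} = 38,  u_{14} = 22,  u_{15} = 44,  u_{16} = 34,  u_{17} = 14,  u_{18} = 28,  u_{19} = 2.
The sequence repeats with period 18.
So u_{255} = u_{1 + ((255-1) mod 18)} = u_3 = 8.

8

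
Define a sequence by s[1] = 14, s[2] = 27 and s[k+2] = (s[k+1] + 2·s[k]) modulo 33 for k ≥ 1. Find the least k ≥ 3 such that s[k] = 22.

3

Computing terms: s[1] = 14, s[2] = 27, s[3] = 22, s[4] = 10, s[5] = 21, s[6] = 8, s[7] = 17, s[8] = 0, s[9] = 1, s[10] = 1, s[11] = 3, s[12] = 5, s[13] = 11, s[14] = 21, s[15] = 10, s[16] = 19, s[17] = 6, s[18] = 11, s[19] = 23, s[20] = 12, s[21] = 25, s[22] = 16, s[23] = 0, s[24] = 32, s[25] = 32, s[26] = 30, s[27] = 28, s[28] = 22, s[29] = 12, s[30] = 23, s[31] = 14, s[32] = 27.
The sequence repeats with period 30.
The value 22 first appears (with k ≥ 3) at s[3].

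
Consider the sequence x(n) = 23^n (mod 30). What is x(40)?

1

Listing terms: x(1) = 23; x(2) = 19; x(3) = 17; x(4) = 1; x(5) = 23.
Since x(5) = x(1) = 23, the sequence is periodic with period 4.
(40 - 1) mod 4 = 3, so x(40) = x(4) = 1.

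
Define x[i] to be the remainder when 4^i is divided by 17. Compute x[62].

16

Listing terms: x[0] = 1; x[1] = 4; x[2] = 16; x[3] = 13; x[4] = 1.
Since x[4] = x[0] = 1, the sequence is periodic with period 4.
(62 - 0) mod 4 = 2, so x[62] = x[2] = 16.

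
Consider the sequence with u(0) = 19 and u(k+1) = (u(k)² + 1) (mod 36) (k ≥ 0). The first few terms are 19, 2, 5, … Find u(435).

26

u(0) = 19, u(1) = 2, u(2) = 5, u(3) = 26, u(4) = 29, u(5) = 14, u(6) = 17, u(7) = 2.
Since u(7) = u(1) = 2, the sequence is eventually periodic: after a pre-period of length 1 it cycles with period 6.
For k ≥ 1, u(k) depends only on (k - 1) mod 6. (435 - 1) mod 6 = 2, so u(435) = u(3) = 26.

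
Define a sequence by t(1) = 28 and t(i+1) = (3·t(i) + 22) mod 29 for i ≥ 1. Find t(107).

Computing terms: t(1) = 28,  t(2) = 19,  t(3) = 21,  t(4) = 27,  t(5) = 16,  t(6) = 12,  t(7) = 0,  t(8) = 22,  t(9) = 1,  t(10) = 25,  t(11) = 10,  t(12) = 23,  t(13) = 4,  t(14) = 5,  t(15) = 8,  t(16) = 17,  t(17) = 15,  t(18) = 9,  t(19) = 20,  t(20) = 24,  t(21) = 7,  t(22) = 14,  t(23) = 6,  t(24) = 11,  t(25) = 26,  t(26) = 13,  t(27) = 3,  t(28) = 2,  t(29) = 28.
The sequence repeats with period 28.
(107 - 1) mod 28 = 22, so t(107) = t(23) = 6.

6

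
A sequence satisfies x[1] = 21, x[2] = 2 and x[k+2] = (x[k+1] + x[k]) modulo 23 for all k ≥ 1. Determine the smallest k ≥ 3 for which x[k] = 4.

6

x[1] = 21,  x[2] = 2,  x[3] = 0,  x[4] = 2,  x[5] = 2,  x[6] = 4,  x[7] = 6,  x[8] = 10,  x[9] = 16,  x[10] = 3,  x[11] = 19,  x[12] = 22,  x[13] = 18,  x[14] = 17,  x[15] = 12,  x[16] = 6,  x[17] = 18,  x[18] = 1,  x[19] = 19,  x[20] = 20,  x[21] = 16,  x[22] = 13,  x[23] = 6,  x[24] = 19,  x[25] = 2,  x[26] = 21,  x[27] = 0,  x[28] = 21,  x[29] = 21,  x[30] = 19,  x[31] = 17,  x[32] = 13,  x[33] = 7,  x[34] = 20,  x[35] = 4,  x[36] = 1,  x[37] = 5,  x[38] = 6,  x[39] = 11,  x[40] = 17,  x[41] = 5,  x[42] = 22,  x[43] = 4,  x[44] = 3,  x[45] = 7,  x[46] = 10,  x[47] = 17,  x[48] = 4,  x[49] = 21,  x[50] = 2.
Since (x[49], x[50]) = (x[1], x[2]) = (21, 2) (two consecutive terms determine the rest), the sequence is periodic with period 48.
The value 4 first appears (with k ≥ 3) at x[6].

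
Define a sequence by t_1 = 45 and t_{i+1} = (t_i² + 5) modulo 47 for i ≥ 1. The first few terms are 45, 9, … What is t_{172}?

30

t_1 = 45; t_2 = 9; t_3 = 39; t_4 = 22; t_5 = 19; t_6 = 37; t_7 = 11; t_8 = 32; t_9 = 42; t_{10} = 30; t_{11} = 12; t_{12} = 8; t_{13} = 22.
Since t_{13} = t_4 = 22, the sequence is eventually periodic: after a pre-period of length 3 it cycles with period 9.
For i ≥ 4, t_i depends only on (i - 4) mod 9. (172 - 4) mod 9 = 6, so t_{172} = t_{10} = 30.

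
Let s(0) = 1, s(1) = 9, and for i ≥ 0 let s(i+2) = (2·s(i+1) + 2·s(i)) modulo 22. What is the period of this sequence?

s(0) = 1,  s(1) = 9,  s(2) = 20,  s(3) = 14,  s(4) = 2,  s(5) = 10,  s(6) = 2,  s(7) = 2,  s(8) = 8,  s(9) = 20,  s(10) = 12,  s(11) = 20,  s(12) = 20,  s(13) = 14.
Since (s(12), s(13)) = (s(2), s(3)) = (20, 14) (two consecutive terms determine the rest), the sequence is eventually periodic: after a pre-period of length 2 it cycles with period 10.

10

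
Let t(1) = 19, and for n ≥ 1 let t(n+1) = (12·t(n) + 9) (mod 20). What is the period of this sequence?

We have t(1) = 19; t(2) = 17; t(3) = 13; t(4) = 5; t(5) = 9; t(6) = 17.
Since t(6) = t(2) = 17, the sequence is eventually periodic: after a pre-period of length 1 it cycles with period 4.

4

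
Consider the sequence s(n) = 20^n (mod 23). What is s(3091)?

We have s(1) = 20; s(2) = 9; s(3) = 19; s(4) = 12; s(5) = 10; s(6) = 16; s(7) = 21; s(8) = 6; s(9) = 5; s(10) = 8; s(11) = 22; s(12) = 3; s(13) = 14; s(14) = 4; s(15) = 11; s(16) = 13; s(17) = 7; s(18) = 2; s(19) = 17; s(20) = 18; s(21) = 15; s(22) = 1; s(23) = 20.
The sequence repeats with period 22.
(3091 - 1) mod 22 = 10, so s(3091) = s(11) = 22.

22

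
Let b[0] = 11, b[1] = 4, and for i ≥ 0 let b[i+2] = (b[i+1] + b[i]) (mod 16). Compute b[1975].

12

Computing terms: b[0] = 11, b[1] = 4, b[2] = 15, b[3] = 3, b[4] = 2, b[5] = 5, b[6] = 7, b[7] = 12, b[8] = 3, b[9] = 15, b[10] = 2, b[11] = 1, b[12] = 3, b[13] = 4, b[14] = 7, b[15] = 11, b[16] = 2, b[17] = 13, b[18] = 15, b[19] = 12, b[20] = 11, b[21] = 7, b[22] = 2, b[23] = 9, b[24] = 11, b[25] = 4.
Since (b[24], b[25]) = (b[0], b[1]) = (11, 4) (two consecutive terms determine the rest), the sequence is periodic with period 24.
(1975 - 0) mod 24 = 7, so b[1975] = b[7] = 12.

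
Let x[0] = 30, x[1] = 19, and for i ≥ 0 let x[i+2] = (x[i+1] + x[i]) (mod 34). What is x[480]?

0

We have x[0] = 30, x[1] = 19, x[2] = 15, x[3] = 0, x[4] = 15, x[5] = 15, x[6] = 30, x[7] = 11, x[8] = 7, x[9] = 18, x[10] = 25, x[11] = 9, x[12] = 0, x[13] = 9, x[14] = 9, x[15] = 18, x[16] = 27, x[17] = 11, x[18] = 4, x[19] = 15, x[20] = 19, x[21] = 0, x[22] = 19, x[23] = 19, x[24] = 4, x[25] = 23, x[26] = 27, x[27] = 16, x[28] = 9, x[29] = 25, x[30] = 0, x[31] = 25, x[32] = 25, x[33] = 16, x[34] = 7, x[35] = 23, x[36] = 30, x[37] = 19.
Since (x[36], x[37]) = (x[0], x[1]) = (30, 19) (two consecutive terms determine the rest), the sequence is periodic with period 36.
(480 - 0) mod 36 = 12, so x[480] = x[12] = 0.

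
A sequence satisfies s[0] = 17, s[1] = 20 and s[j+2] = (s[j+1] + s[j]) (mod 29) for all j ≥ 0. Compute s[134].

Listing terms: s[0] = 17, s[1] = 20, s[2] = 8, s[3] = 28, s[4] = 7, s[5] = 6, s[6] = 13, s[7] = 19, s[8] = 3, s[9] = 22, s[10] = 25, s[11] = 18, s[12] = 14, s[13] = 3, s[14] = 17, s[15] = 20.
Since (s[14], s[15]) = (s[0], s[1]) = (17, 20) (two consecutive terms determine the rest), the sequence is periodic with period 14.
(134 - 0) mod 14 = 8, so s[134] = s[8] = 3.

3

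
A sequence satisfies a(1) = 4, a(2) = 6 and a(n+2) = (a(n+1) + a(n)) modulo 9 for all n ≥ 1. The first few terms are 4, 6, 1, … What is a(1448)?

2

Listing terms: a(1) = 4; a(2) = 6; a(3) = 1; a(4) = 7; a(5) = 8; a(6) = 6; a(7) = 5; a(8) = 2; a(9) = 7; a(10) = 0; a(11) = 7; a(12) = 7; a(13) = 5; a(14) = 3; a(15) = 8; a(16) = 2; a(17) = 1; a(18) = 3; a(19) = 4; a(20) = 7; a(21) = 2; a(22) = 0; a(23) = 2; a(24) = 2; a(25) = 4; a(26) = 6.
The sequence repeats with period 24.
So a(1448) = a(1 + ((1448-1) mod 24)) = a(8) = 2.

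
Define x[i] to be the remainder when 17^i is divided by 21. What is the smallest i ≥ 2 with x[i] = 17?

7

Listing terms: x[1] = 17, x[2] = 16, x[3] = 20, x[4] = 4, x[5] = 5, x[6] = 1, x[7] = 17.
The sequence repeats with period 6.
The value 17 next appears (with i ≥ 2) at x[7].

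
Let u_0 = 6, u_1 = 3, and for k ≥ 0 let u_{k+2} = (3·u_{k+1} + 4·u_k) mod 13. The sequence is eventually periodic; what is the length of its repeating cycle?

6

We have u_0 = 6,  u_1 = 3,  u_2 = 7,  u_3 = 7,  u_4 = 10,  u_5 = 6,  u_6 = 6,  u_7 = 3.
The sequence repeats with period 6.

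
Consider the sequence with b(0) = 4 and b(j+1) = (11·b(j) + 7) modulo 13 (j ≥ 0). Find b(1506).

5

Computing terms: b(0) = 4,  b(1) = 12,  b(2) = 9,  b(3) = 2,  b(4) = 3,  b(5) = 1,  b(6) = 5,  b(7) = 10,  b(8) = 0,  b(9) = 7,  b(10) = 6,  b(11) = 8,  b(12) = 4.
Since b(12) = b(0) = 4, the sequence is periodic with period 12.
(1506 - 0) mod 12 = 6, so b(1506) = b(6) = 5.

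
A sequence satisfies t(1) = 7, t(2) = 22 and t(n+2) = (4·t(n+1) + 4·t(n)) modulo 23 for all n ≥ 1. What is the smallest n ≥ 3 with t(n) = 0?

We have t(1) = 7; t(2) = 22; t(3) = 1; t(4) = 0; t(5) = 4; t(6) = 16; t(7) = 11; t(8) = 16; t(9) = 16; t(10) = 13; t(11) = 1; t(12) = 10; t(13) = 21; t(14) = 9; t(15) = 5; t(16) = 10; t(17) = 14; t(18) = 4; t(19) = 3; t(20) = 5; t(21) = 9; t(22) = 10; t(23) = 7; t(24) = 22.
Since (t(23), t(24)) = (t(1), t(2)) = (7, 22) (two consecutive terms determine the rest), the sequence is periodic with period 22.
The value 0 first appears (with n ≥ 3) at t(4).

4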